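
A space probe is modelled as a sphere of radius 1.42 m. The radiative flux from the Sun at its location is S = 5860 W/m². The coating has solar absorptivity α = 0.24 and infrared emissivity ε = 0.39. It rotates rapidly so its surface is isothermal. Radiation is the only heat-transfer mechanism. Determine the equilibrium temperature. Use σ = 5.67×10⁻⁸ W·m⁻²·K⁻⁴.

At equilibrium, absorbed power = emitted power.
Absorbing cross-section = πr² = 6.335 m²; emitting surface = 4πr² = 25.34 m² (ratio 4).
αS·A_cross = εσ·A_surf·T⁴  ⇒  T⁴ = αS/(ε·4σ).
T⁴ = 0.240·5860/(0.39·4·5.67×10⁻⁸) = 1.590×10¹⁰ K⁴.
T = (1.590×10¹⁰)^(1/4).

T ≈ 355 K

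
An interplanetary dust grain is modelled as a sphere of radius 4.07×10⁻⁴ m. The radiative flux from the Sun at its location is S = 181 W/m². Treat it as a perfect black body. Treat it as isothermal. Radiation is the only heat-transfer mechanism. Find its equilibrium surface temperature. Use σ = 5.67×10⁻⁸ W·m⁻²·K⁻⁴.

At equilibrium, absorbed power = emitted power.
Absorbing cross-section = πr² = 5.204×10⁻⁷ m²; emitting surface = 4πr² = 2.082×10⁻⁶ m² (ratio 4).
S·A_cross = εσ·A_surf·T⁴  ⇒  T⁴ = S/(4σ).
T⁴ = 1.00·181/(4·5.67×10⁻⁸) = 7.981×10⁸ K⁴.
T = (7.981×10⁸)^(1/4).

T ≈ 168 K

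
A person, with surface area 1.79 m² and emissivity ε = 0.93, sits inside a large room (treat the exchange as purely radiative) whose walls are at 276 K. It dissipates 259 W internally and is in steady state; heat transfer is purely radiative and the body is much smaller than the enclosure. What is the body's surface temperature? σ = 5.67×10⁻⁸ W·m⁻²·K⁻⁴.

T ≈ 304 K

For a small grey body in a large enclosure, net radiated power = εσA(T⁴ − T_w⁴).
Steady state: P = εσA(T⁴ − T_w⁴) with A = 1.79 m².
T⁴ = P/(εσA) + T_w⁴ = 259/(0.93·5.67×10⁻⁸·1.790) + (276)⁴
    = 2.744×10⁹ + 5.803×10⁹ = 8.547×10⁹ K⁴.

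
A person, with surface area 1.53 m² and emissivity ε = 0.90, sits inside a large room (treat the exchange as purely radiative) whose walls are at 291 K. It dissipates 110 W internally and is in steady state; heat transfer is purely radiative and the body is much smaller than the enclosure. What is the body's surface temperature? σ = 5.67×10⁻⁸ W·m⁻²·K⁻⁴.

For a small grey body in a large enclosure, net radiated power = εσA(T⁴ − T_w⁴).
Steady state: P = εσA(T⁴ − T_w⁴) with A = 1.53 m².
T⁴ = P/(εσA) + T_w⁴ = 110/(0.90·5.67×10⁻⁸·1.530) + (291)⁴
    = 1.409×10⁹ + 7.171×10⁹ = 8.580×10⁹ K⁴.

T ≈ 304 K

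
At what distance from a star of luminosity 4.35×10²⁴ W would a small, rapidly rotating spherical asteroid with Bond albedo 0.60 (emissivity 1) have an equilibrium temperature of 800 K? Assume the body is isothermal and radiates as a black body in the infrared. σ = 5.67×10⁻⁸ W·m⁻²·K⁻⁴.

d ≈ 1.22×10⁹ m

For an isothermal black-emitting sphere, (1−a)S·πr² = σ·4πr²·T⁴ ⇒ S = 4σT⁴/(1−a).
S = 4·5.67×10⁻⁸·(800)⁴/0.400 = 2.322×10⁵ W/m².
Flux falls as S = L/(4πd²), so d = √(L/(4πS)) = √(4.35×10²⁴/(4π·2.322×10⁵)).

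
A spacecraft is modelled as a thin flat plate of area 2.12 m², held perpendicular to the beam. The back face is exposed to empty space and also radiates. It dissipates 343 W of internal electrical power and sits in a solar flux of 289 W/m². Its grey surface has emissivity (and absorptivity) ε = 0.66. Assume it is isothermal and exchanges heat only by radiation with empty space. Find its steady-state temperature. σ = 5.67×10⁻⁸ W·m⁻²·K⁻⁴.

At steady state, absorbed solar power + internal power = radiated power.
Absorbed: α·S·A_cross = 0.66·289·2.120 = 404.4 W (cross-section A).
Total input = 404.4 + 343 = 747.4 W.
Radiated: εσ·A_surf·T⁴ with A_surf = 2A = 4.240 m².
T⁴ = 747.4/(0.66·5.67×10⁻⁸·4.240) = 4.710×10⁹ K⁴.

T ≈ 262 K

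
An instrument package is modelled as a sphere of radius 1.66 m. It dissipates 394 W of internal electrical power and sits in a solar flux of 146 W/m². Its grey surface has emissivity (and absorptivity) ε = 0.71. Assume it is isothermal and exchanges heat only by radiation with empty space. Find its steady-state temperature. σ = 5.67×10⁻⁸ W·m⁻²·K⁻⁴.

T ≈ 174 K

At steady state, absorbed solar power + internal power = radiated power.
Absorbed: α·S·A_cross = 0.71·146·8.657 = 897.4 W (cross-section πr²).
Total input = 897.4 + 394 = 1291 W.
Radiated: εσ·A_surf·T⁴ with A_surf = 4πr² = 34.63 m².
T⁴ = 1291/(0.71·5.67×10⁻⁸·34.63) = 9.264×10⁸ K⁴.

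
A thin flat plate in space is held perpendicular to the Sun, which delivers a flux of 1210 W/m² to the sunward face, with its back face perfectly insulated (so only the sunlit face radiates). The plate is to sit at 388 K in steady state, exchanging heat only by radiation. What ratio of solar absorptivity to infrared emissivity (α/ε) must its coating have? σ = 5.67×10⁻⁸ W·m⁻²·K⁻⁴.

α/ε ≈ 1.06

Balance: αS·A = εσ·1A·T⁴ ⇒ α/ε = σT⁴/S.
α/ε = 5.67×10⁻⁸·(388)⁴/1210 = 5.67×10⁻⁸·2.266×10¹⁰/1210.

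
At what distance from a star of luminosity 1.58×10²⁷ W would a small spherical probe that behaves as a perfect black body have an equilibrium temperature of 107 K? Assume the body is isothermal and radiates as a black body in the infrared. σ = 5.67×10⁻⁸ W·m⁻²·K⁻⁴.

For an isothermal black-emitting sphere, (1−a)S·πr² = σ·4πr²·T⁴ ⇒ S = 4σT⁴/(1−a).
S = 4·5.67×10⁻⁸·(107)⁴/1.00 = 29.73 W/m².
Flux falls as S = L/(4πd²), so d = √(L/(4πS)) = √(1.58×10²⁷/(4π·29.73)).

d ≈ 2.06×10¹² m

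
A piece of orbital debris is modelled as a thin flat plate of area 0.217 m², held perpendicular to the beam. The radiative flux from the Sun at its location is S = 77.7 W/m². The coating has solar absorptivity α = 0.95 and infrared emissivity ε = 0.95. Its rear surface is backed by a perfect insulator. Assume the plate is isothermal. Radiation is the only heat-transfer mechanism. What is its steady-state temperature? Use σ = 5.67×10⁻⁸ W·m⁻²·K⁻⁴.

At equilibrium, absorbed power = emitted power.
Absorbing cross-section = A = 0.2170 m²; emitting surface = A = 0.2170 m² (ratio 1).
αS·A_cross = εσ·A_surf·T⁴  ⇒  T⁴ = αS/(ε·1σ).
T⁴ = 0.950·77.7/(0.95·1·5.67×10⁻⁸) = 1.370×10⁹ K⁴.
T = (1.370×10⁹)^(1/4).

T ≈ 192 K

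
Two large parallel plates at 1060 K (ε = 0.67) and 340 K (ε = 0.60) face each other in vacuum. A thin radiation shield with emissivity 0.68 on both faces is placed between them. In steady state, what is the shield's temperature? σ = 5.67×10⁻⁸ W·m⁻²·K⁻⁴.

T_s ≈ 903 K

In steady state the net flux on the hot side equals that on the cold side.
σ(T₁⁴−T_s⁴)/D₁ = σ(T_s⁴−T₂⁴)/D₂, with D₁ = 1/ε₁+1/ε_s−1 = 1.963, D₂ = 1/ε_s+1/ε₂−1 = 2.137.
Solve for T_s⁴: T_s⁴ = (D₂·T₁⁴ + D₁·T₂⁴)/(D₁+D₂) = 6.644×10¹¹ K⁴.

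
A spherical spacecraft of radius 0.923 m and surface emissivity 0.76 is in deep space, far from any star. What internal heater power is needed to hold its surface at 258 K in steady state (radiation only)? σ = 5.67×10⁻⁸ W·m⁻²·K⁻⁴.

P ≈ 2040 W

P = εσ·4πr²·T⁴.
4πr² = 10.71 m²; T⁴ = 4.431×10⁹ K⁴.
P = 0.76·5.67×10⁻⁸·10.71·4.431×10⁹.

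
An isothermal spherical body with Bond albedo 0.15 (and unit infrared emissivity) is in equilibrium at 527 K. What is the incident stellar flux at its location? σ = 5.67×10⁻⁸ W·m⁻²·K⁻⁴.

(1−a)S·πr² = σ·4πr²·T⁴ ⇒ S = 4σT⁴/(1−a).
S = 4·5.67×10⁻⁸·7.713×10¹⁰/0.850.

S ≈ 20600 W/m²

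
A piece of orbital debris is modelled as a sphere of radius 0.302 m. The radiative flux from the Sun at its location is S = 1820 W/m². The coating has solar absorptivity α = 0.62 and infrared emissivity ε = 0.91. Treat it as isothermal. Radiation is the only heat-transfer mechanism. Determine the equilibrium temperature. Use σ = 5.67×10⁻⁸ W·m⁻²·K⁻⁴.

T ≈ 272 K

At equilibrium, absorbed power = emitted power.
Absorbing cross-section = πr² = 0.2865 m²; emitting surface = 4πr² = 1.146 m² (ratio 4).
αS·A_cross = εσ·A_surf·T⁴  ⇒  T⁴ = αS/(ε·4σ).
T⁴ = 0.620·1820/(0.91·4·5.67×10⁻⁸) = 5.467×10⁹ K⁴.
T = (5.467×10⁹)^(1/4).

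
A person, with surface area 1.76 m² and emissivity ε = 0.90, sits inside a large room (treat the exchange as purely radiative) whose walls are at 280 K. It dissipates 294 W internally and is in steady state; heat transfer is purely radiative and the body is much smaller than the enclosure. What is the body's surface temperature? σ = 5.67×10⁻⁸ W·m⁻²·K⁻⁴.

T ≈ 312 K

For a small grey body in a large enclosure, net radiated power = εσA(T⁴ − T_w⁴).
Steady state: P = εσA(T⁴ − T_w⁴) with A = 1.76 m².
T⁴ = P/(εσA) + T_w⁴ = 294/(0.90·5.67×10⁻⁸·1.760) + (280)⁴
    = 3.273×10⁹ + 6.147×10⁹ = 9.420×10⁹ K⁴.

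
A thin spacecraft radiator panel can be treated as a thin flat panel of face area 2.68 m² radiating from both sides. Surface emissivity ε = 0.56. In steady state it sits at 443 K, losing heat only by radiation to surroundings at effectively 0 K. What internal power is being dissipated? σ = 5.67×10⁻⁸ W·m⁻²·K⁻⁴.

P ≈ 6550 W

Steady state: P = εσA T⁴.
A = 2·2.68 = 5.360 m²; T⁴ = (443)⁴ = 3.851×10¹⁰ K⁴.
P = 0.56 × 5.67×10⁻⁸ × 5.360 × 3.851×10¹⁰.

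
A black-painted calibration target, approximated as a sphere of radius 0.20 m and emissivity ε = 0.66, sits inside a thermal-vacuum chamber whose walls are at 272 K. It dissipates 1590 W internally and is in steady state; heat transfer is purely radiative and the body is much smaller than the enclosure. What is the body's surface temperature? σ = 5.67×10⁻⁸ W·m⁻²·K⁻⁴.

For a small grey body in a large enclosure, net radiated power = εσA(T⁴ − T_w⁴).
Steady state: P = εσA(T⁴ − T_w⁴) with A = 4πr² = 0.5027 m².
T⁴ = P/(εσA) + T_w⁴ = 1590/(0.66·5.67×10⁻⁸·0.5027) + (272)⁴
    = 8.453×10¹⁰ + 5.474×10⁹ = 9.000×10¹⁰ K⁴.

T ≈ 548 K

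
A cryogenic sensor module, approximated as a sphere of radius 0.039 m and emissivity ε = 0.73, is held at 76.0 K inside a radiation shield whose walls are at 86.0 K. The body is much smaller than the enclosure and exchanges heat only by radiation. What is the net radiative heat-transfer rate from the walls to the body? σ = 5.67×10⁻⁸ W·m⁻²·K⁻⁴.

For a small grey body in a large enclosure: P_net = εσA(T_body⁴ − T_wall⁴).
A = 4πr² = 0.01911 m²; T_body⁴ − T_wall⁴ = 3.336×10⁷ − 5.470×10⁷ = -2.134×10⁷ K⁴.
|P_net| = 0.73·5.67×10⁻⁸·0.01911·2.134×10⁷.

P_net ≈ 0.0169 W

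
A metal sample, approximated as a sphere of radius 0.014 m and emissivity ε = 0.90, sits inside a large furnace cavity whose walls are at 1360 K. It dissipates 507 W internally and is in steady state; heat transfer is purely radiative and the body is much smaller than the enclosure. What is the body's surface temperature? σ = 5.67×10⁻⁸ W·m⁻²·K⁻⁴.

T ≈ 1650 K

For a small grey body in a large enclosure, net radiated power = εσA(T⁴ − T_w⁴).
Steady state: P = εσA(T⁴ − T_w⁴) with A = 4πr² = 0.002463 m².
T⁴ = P/(εσA) + T_w⁴ = 507/(0.90·5.67×10⁻⁸·0.002463) + (1360)⁴
    = 4.034×10¹² + 3.421×10¹² = 7.455×10¹² K⁴.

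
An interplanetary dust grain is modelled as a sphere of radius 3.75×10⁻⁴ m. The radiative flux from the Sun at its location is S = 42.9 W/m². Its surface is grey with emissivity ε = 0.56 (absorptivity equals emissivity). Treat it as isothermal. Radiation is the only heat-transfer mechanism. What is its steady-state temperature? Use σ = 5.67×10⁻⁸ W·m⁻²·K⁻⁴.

T ≈ 117 K

At equilibrium, absorbed power = emitted power.
Absorbing cross-section = πr² = 4.418×10⁻⁷ m²; emitting surface = 4πr² = 1.767×10⁻⁶ m² (ratio 4).
εS·A_cross = εσ·A_surf·T⁴  ⇒  T⁴ = S/(4σ)   (ε cancels).
T⁴ = 42.9/(4·5.67×10⁻⁸) = 1.892×10⁸ K⁴.
T = (1.892×10⁸)^(1/4).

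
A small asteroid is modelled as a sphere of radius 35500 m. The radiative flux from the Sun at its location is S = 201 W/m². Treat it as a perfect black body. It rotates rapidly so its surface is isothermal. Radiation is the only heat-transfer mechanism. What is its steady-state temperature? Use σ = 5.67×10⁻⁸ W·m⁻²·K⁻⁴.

At equilibrium, absorbed power = emitted power.
Absorbing cross-section = πr² = 3.959×10⁹ m²; emitting surface = 4πr² = 1.584×10¹⁰ m² (ratio 4).
S·A_cross = εσ·A_surf·T⁴  ⇒  T⁴ = S/(4σ).
T⁴ = 1.00·201/(4·5.67×10⁻⁸) = 8.862×10⁸ K⁴.
T = (8.862×10⁸)^(1/4).

T ≈ 173 K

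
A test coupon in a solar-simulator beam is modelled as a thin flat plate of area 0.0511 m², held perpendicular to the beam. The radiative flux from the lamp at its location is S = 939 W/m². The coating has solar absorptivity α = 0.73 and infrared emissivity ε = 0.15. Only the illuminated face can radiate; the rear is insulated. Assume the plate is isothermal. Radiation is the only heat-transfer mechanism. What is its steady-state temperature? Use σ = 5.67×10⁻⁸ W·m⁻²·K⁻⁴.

At equilibrium, absorbed power = emitted power.
Absorbing cross-section = A = 0.05110 m²; emitting surface = A = 0.05110 m² (ratio 1).
αS·A_cross = εσ·A_surf·T⁴  ⇒  T⁴ = αS/(ε·1σ).
T⁴ = 0.730·939/(0.15·1·5.67×10⁻⁸) = 8.060×10¹⁰ K⁴.
T = (8.060×10¹⁰)^(1/4).

T ≈ 533 K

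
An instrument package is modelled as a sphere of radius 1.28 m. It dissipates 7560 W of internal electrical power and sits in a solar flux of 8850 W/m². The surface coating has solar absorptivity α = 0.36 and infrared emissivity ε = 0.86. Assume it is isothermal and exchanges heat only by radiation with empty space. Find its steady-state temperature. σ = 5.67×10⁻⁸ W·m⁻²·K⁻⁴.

T ≈ 393 K

At steady state, absorbed solar power + internal power = radiated power.
Absorbed: α·S·A_cross = 0.36·8850·5.147 = 16400 W (cross-section πr²).
Total input = 16400 + 7560 = 23960 W.
Radiated: εσ·A_surf·T⁴ with A_surf = 4πr² = 20.59 m².
T⁴ = 23960/(0.86·5.67×10⁻⁸·20.59) = 2.386×10¹⁰ K⁴.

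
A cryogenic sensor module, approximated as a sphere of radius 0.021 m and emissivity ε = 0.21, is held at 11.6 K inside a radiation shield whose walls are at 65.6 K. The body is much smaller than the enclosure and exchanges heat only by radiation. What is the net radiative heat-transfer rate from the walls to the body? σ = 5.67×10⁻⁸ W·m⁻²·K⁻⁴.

P_net ≈ 0.00122 W

For a small grey body in a large enclosure: P_net = εσA(T_body⁴ − T_wall⁴).
A = 4πr² = 0.005542 m²; T_body⁴ − T_wall⁴ = 18110 − 1.852×10⁷ = -1.850×10⁷ K⁴.
|P_net| = 0.21·5.67×10⁻⁸·0.005542·1.850×10⁷.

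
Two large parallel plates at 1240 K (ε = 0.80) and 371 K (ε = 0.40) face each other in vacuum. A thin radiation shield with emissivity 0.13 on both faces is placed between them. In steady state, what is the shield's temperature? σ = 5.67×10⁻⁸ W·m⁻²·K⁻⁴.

T_s ≈ 1060 K

In steady state the net flux on the hot side equals that on the cold side.
σ(T₁⁴−T_s⁴)/D₁ = σ(T_s⁴−T₂⁴)/D₂, with D₁ = 1/ε₁+1/ε_s−1 = 7.942, D₂ = 1/ε_s+1/ε₂−1 = 9.192.
Solve for T_s⁴: T_s⁴ = (D₂·T₁⁴ + D₁·T₂⁴)/(D₁+D₂) = 1.277×10¹² K⁴.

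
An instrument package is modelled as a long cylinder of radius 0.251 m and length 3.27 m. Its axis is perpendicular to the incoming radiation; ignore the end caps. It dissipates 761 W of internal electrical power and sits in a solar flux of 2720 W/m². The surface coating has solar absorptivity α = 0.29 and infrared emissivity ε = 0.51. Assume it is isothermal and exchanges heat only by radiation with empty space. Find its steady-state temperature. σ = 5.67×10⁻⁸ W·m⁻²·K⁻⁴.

T ≈ 343 K

At steady state, absorbed solar power + internal power = radiated power.
Absorbed: α·S·A_cross = 0.29·2720·1.642 = 1295 W (cross-section 2rL).
Total input = 1295 + 761 = 2056 W.
Radiated: εσ·A_surf·T⁴ with A_surf = 2πrL = 5.157 m².
T⁴ = 2056/(0.51·5.67×10⁻⁸·5.157) = 1.379×10¹⁰ K⁴.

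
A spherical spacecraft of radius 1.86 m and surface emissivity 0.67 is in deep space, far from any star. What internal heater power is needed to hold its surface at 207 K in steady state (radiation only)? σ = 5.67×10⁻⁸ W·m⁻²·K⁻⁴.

P ≈ 3030 W

P = εσ·4πr²·T⁴.
4πr² = 43.47 m²; T⁴ = 1.836×10⁹ K⁴.
P = 0.67·5.67×10⁻⁸·43.47·1.836×10⁹.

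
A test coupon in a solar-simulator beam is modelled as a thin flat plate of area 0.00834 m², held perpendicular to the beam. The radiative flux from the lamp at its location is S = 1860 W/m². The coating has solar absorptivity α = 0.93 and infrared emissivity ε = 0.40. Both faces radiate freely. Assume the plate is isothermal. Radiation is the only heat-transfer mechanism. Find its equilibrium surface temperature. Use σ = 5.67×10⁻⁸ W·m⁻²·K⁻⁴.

At equilibrium, absorbed power = emitted power.
Absorbing cross-section = A = 0.008340 m²; emitting surface = 2A = 0.01668 m² (ratio 2).
αS·A_cross = εσ·A_surf·T⁴  ⇒  T⁴ = αS/(ε·2σ).
T⁴ = 0.930·1860/(0.40·2·5.67×10⁻⁸) = 3.813×10¹⁰ K⁴.
T = (3.813×10¹⁰)^(1/4).

T ≈ 442 K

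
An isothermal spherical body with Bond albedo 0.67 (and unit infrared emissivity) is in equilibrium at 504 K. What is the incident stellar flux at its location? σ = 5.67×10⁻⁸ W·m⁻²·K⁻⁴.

(1−a)S·πr² = σ·4πr²·T⁴ ⇒ S = 4σT⁴/(1−a).
S = 4·5.67×10⁻⁸·6.452×10¹⁰/0.330.

S ≈ 44300 W/m²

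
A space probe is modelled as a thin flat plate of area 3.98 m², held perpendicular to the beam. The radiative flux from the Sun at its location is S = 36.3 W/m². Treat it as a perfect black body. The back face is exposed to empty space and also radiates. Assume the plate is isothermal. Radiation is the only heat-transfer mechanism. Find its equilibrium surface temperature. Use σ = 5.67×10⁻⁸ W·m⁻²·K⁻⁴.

At equilibrium, absorbed power = emitted power.
Absorbing cross-section = A = 3.980 m²; emitting surface = 2A = 7.960 m² (ratio 2).
S·A_cross = εσ·A_surf·T⁴  ⇒  T⁴ = S/(2σ).
T⁴ = 1.00·36.3/(2·5.67×10⁻⁸) = 3.201×10⁸ K⁴.
T = (3.201×10⁸)^(1/4).

T ≈ 134 K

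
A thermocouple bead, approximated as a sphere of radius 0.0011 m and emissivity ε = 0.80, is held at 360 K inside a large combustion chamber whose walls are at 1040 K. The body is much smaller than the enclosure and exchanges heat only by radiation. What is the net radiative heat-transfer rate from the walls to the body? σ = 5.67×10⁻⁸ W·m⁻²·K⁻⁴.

For a small grey body in a large enclosure: P_net = εσA(T_body⁴ − T_wall⁴).
A = 4πr² = 1.521×10⁻⁵ m²; T_body⁴ − T_wall⁴ = 1.680×10¹⁰ − 1.170×10¹² = -1.153×10¹² K⁴.
|P_net| = 0.80·5.67×10⁻⁸·1.521×10⁻⁵·1.153×10¹².

P_net ≈ 0.795 W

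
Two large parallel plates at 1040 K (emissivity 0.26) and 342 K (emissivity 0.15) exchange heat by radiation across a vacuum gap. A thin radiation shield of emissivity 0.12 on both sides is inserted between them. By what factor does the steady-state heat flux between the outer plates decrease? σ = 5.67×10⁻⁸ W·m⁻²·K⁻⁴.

factor ≈ 2.65

Without shield: q₀ = σΔ(T⁴)/(1/ε₁+1/ε₂−1) with denominator 9.513.
With shield the two gaps are in series; the resistances add: (1/ε₁+1/ε_s−1)+(1/ε_s+1/ε₂−1) = 11.18+14.00 = 25.18.
Heat-flux ratio q₀/q = 25.18/9.513.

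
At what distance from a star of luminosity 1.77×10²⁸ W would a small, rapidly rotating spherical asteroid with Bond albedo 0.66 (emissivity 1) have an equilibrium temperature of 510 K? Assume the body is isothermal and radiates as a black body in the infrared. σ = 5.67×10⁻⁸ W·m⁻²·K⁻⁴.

For an isothermal black-emitting sphere, (1−a)S·πr² = σ·4πr²·T⁴ ⇒ S = 4σT⁴/(1−a).
S = 4·5.67×10⁻⁸·(510)⁴/0.340 = 45130 W/m².
Flux falls as S = L/(4πd²), so d = √(L/(4πS)) = √(1.77×10²⁸/(4π·45130)).

d ≈ 1.77×10¹¹ m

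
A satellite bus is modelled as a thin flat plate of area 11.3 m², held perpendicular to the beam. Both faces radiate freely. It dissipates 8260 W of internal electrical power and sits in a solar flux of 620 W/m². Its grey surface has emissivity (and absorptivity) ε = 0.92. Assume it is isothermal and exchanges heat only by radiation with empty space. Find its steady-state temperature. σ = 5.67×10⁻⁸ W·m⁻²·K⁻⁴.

At steady state, absorbed solar power + internal power = radiated power.
Absorbed: α·S·A_cross = 0.92·620·11.30 = 6446 W (cross-section A).
Total input = 6446 + 8260 = 14710 W.
Radiated: εσ·A_surf·T⁴ with A_surf = 2A = 22.60 m².
T⁴ = 14710/(0.92·5.67×10⁻⁸·22.60) = 1.247×10¹⁰ K⁴.

T ≈ 334 K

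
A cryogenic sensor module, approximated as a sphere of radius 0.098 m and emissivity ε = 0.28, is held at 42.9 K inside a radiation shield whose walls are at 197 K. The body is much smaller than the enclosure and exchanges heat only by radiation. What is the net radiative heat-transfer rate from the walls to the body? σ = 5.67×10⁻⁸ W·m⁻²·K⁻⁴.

For a small grey body in a large enclosure: P_net = εσA(T_body⁴ − T_wall⁴).
A = 4πr² = 0.1207 m²; T_body⁴ − T_wall⁴ = 3.387×10⁶ − 1.506×10⁹ = -1.503×10⁹ K⁴.
|P_net| = 0.28·5.67×10⁻⁸·0.1207·1.503×10⁹.

P_net ≈ 2.88 W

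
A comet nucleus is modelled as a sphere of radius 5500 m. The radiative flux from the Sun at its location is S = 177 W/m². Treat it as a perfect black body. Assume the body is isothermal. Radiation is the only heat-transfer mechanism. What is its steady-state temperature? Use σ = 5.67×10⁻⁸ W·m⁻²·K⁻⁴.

T ≈ 167 K

At equilibrium, absorbed power = emitted power.
Absorbing cross-section = πr² = 9.503×10⁷ m²; emitting surface = 4πr² = 3.801×10⁸ m² (ratio 4).
S·A_cross = εσ·A_surf·T⁴  ⇒  T⁴ = S/(4σ).
T⁴ = 1.00·177/(4·5.67×10⁻⁸) = 7.804×10⁸ K⁴.
T = (7.804×10⁸)^(1/4).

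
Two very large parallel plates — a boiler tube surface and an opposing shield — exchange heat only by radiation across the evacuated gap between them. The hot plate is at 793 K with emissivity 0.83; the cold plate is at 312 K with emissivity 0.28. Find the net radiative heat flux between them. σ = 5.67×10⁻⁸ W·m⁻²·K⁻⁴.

q ≈ 5800 W/m²

For two infinite grey parallel plates, q = σ(T₁⁴ − T₂⁴)/(1/ε₁ + 1/ε₂ − 1).
T₁⁴ − T₂⁴ = 3.955×10¹¹ − 9.476×10⁹ = 3.860×10¹¹ K⁴.
1/ε₁ + 1/ε₂ − 1 = 1.205 + 3.571 − 1 = 3.776.
q = 5.67×10⁻⁸ × 3.860×10¹¹ / 3.776.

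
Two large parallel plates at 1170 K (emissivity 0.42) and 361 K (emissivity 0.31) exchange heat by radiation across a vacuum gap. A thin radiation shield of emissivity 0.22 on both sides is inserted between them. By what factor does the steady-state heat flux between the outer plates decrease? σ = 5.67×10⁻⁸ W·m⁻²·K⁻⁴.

factor ≈ 2.76

Without shield: q₀ = σΔ(T⁴)/(1/ε₁+1/ε₂−1) with denominator 4.607.
With shield the two gaps are in series; the resistances add: (1/ε₁+1/ε_s−1)+(1/ε_s+1/ε₂−1) = 5.926+6.771 = 12.70.
Heat-flux ratio q₀/q = 12.70/4.607.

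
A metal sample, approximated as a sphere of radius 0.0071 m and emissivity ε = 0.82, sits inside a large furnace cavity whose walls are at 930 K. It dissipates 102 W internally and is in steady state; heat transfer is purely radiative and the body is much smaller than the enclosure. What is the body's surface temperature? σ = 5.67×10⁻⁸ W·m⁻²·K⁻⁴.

For a small grey body in a large enclosure, net radiated power = εσA(T⁴ − T_w⁴).
Steady state: P = εσA(T⁴ − T_w⁴) with A = 4πr² = 6.335×10⁻⁴ m².
T⁴ = P/(εσA) + T_w⁴ = 102/(0.82·5.67×10⁻⁸·6.335×10⁻⁴) + (930)⁴
    = 3.463×10¹² + 7.481×10¹¹ = 4.211×10¹² K⁴.

T ≈ 1430 K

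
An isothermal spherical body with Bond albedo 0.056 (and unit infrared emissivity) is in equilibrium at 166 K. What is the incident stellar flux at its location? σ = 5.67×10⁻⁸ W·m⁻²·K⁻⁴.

(1−a)S·πr² = σ·4πr²·T⁴ ⇒ S = 4σT⁴/(1−a).
S = 4·5.67×10⁻⁸·7.593×10⁸/0.944.

S ≈ 182 W/m²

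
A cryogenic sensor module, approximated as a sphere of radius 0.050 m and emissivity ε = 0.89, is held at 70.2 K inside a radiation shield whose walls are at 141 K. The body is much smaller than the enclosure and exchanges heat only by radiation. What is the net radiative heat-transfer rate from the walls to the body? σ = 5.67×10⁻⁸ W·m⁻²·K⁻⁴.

P_net ≈ 0.588 W

For a small grey body in a large enclosure: P_net = εσA(T_body⁴ − T_wall⁴).
A = 4πr² = 0.03142 m²; T_body⁴ − T_wall⁴ = 2.429×10⁷ − 3.953×10⁸ = -3.710×10⁸ K⁴.
|P_net| = 0.89·5.67×10⁻⁸·0.03142·3.710×10⁸.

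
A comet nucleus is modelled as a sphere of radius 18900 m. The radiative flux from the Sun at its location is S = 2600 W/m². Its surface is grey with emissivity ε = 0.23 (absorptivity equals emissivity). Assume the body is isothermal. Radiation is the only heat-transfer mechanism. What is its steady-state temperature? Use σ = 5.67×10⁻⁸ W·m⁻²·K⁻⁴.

T ≈ 327 K

At equilibrium, absorbed power = emitted power.
Absorbing cross-section = πr² = 1.122×10⁹ m²; emitting surface = 4πr² = 4.489×10⁹ m² (ratio 4).
εS·A_cross = εσ·A_surf·T⁴  ⇒  T⁴ = S/(4σ)   (ε cancels).
T⁴ = 2600/(4·5.67×10⁻⁸) = 1.146×10¹⁰ K⁴.
T = (1.146×10¹⁰)^(1/4).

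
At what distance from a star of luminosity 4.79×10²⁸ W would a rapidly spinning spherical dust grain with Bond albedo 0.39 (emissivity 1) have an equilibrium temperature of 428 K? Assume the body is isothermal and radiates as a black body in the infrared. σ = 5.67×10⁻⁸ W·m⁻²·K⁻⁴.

For an isothermal black-emitting sphere, (1−a)S·πr² = σ·4πr²·T⁴ ⇒ S = 4σT⁴/(1−a).
S = 4·5.67×10⁻⁸·(428)⁴/0.610 = 12480 W/m².
Flux falls as S = L/(4πd²), so d = √(L/(4πS)) = √(4.79×10²⁸/(4π·12480)).

d ≈ 5.53×10¹¹ m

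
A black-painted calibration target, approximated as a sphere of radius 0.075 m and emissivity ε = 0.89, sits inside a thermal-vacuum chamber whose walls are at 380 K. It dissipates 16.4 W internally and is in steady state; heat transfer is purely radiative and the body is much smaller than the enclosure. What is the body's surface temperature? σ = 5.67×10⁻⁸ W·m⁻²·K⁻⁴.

T ≈ 399 K

For a small grey body in a large enclosure, net radiated power = εσA(T⁴ − T_w⁴).
Steady state: P = εσA(T⁴ − T_w⁴) with A = 4πr² = 0.07069 m².
T⁴ = P/(εσA) + T_w⁴ = 16.4/(0.89·5.67×10⁻⁸·0.07069) + (380)⁴
    = 4.598×10⁹ + 2.085×10¹⁰ = 2.545×10¹⁰ K⁴.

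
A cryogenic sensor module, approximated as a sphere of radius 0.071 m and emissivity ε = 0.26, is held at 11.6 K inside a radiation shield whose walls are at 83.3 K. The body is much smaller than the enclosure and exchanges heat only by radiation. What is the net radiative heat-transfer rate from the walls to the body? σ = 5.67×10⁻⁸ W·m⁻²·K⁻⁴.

For a small grey body in a large enclosure: P_net = εσA(T_body⁴ − T_wall⁴).
A = 4πr² = 0.06335 m²; T_body⁴ − T_wall⁴ = 18110 − 4.815×10⁷ = -4.813×10⁷ K⁴.
|P_net| = 0.26·5.67×10⁻⁸·0.06335·4.813×10⁷.

P_net ≈ 0.0449 W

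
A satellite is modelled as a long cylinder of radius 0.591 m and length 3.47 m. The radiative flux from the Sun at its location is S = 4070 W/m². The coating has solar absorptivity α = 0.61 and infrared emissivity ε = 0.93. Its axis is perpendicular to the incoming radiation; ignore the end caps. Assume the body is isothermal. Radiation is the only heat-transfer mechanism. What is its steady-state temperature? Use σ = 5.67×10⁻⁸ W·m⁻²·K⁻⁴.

At equilibrium, absorbed power = emitted power.
Absorbing cross-section = 2rL = 4.102 m²; emitting surface = 2πrL = 12.89 m² (ratio π).
αS·A_cross = εσ·A_surf·T⁴  ⇒  T⁴ = αS/(ε·πσ).
T⁴ = 0.610·4070/(0.93·π·5.67×10⁻⁸) = 1.499×10¹⁰ K⁴.
T = (1.499×10¹⁰)^(1/4).

T ≈ 350 K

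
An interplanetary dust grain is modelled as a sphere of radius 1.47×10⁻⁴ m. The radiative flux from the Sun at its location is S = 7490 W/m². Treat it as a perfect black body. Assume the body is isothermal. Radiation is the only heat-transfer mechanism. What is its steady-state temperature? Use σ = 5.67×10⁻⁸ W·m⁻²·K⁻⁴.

At equilibrium, absorbed power = emitted power.
Absorbing cross-section = πr² = 6.789×10⁻⁸ m²; emitting surface = 4πr² = 2.715×10⁻⁷ m² (ratio 4).
S·A_cross = εσ·A_surf·T⁴  ⇒  T⁴ = S/(4σ).
T⁴ = 1.00·7490/(4·5.67×10⁻⁸) = 3.302×10¹⁰ K⁴.
T = (3.302×10¹⁰)^(1/4).

T ≈ 426 K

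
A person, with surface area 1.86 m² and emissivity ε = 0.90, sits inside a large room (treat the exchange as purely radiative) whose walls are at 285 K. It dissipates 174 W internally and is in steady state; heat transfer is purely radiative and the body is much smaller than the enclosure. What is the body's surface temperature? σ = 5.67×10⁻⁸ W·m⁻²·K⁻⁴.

T ≈ 303 K

For a small grey body in a large enclosure, net radiated power = εσA(T⁴ − T_w⁴).
Steady state: P = εσA(T⁴ − T_w⁴) with A = 1.86 m².
T⁴ = P/(εσA) + T_w⁴ = 174/(0.90·5.67×10⁻⁸·1.860) + (285)⁴
    = 1.833×10⁹ + 6.598×10⁹ = 8.431×10⁹ K⁴.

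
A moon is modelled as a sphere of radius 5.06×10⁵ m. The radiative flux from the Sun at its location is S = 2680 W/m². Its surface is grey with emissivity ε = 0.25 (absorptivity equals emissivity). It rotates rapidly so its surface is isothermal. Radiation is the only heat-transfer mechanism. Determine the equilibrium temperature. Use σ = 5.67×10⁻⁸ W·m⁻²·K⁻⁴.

T ≈ 330 K

At equilibrium, absorbed power = emitted power.
Absorbing cross-section = πr² = 8.044×10¹¹ m²; emitting surface = 4πr² = 3.217×10¹² m² (ratio 4).
εS·A_cross = εσ·A_surf·T⁴  ⇒  T⁴ = S/(4σ)   (ε cancels).
T⁴ = 2680/(4·5.67×10⁻⁸) = 1.182×10¹⁰ K⁴.
T = (1.182×10¹⁰)^(1/4).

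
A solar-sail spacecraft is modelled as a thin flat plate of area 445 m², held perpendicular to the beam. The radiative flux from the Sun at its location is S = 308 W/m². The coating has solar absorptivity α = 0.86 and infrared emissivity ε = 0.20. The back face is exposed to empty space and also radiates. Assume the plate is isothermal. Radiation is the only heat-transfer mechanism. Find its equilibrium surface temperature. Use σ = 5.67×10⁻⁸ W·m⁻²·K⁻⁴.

T ≈ 329 K

At equilibrium, absorbed power = emitted power.
Absorbing cross-section = A = 445.0 m²; emitting surface = 2A = 890.0 m² (ratio 2).
αS·A_cross = εσ·A_surf·T⁴  ⇒  T⁴ = αS/(ε·2σ).
T⁴ = 0.860·308/(0.20·2·5.67×10⁻⁸) = 1.168×10¹⁰ K⁴.
T = (1.168×10¹⁰)^(1/4).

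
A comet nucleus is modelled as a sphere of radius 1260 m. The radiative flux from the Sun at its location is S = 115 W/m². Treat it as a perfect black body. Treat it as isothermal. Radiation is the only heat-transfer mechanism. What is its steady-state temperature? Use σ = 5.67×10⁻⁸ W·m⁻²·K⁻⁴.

T ≈ 150 K

At equilibrium, absorbed power = emitted power.
Absorbing cross-section = πr² = 4.988×10⁶ m²; emitting surface = 4πr² = 1.995×10⁷ m² (ratio 4).
S·A_cross = εσ·A_surf·T⁴  ⇒  T⁴ = S/(4σ).
T⁴ = 1.00·115/(4·5.67×10⁻⁸) = 5.071×10⁸ K⁴.
T = (5.071×10⁸)^(1/4).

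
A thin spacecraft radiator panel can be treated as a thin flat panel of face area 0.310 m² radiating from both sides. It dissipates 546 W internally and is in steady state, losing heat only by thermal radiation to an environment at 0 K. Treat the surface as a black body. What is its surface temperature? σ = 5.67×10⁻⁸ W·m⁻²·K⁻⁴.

T ≈ 353 K

Steady state: internal power = radiated power, P = εσA T⁴.
Radiating area A = 2·0.310 = 0.6200 m².
T⁴ = P/(εσA) = 546/(1.0·5.67×10⁻⁸·0.6200) = 1.553×10¹⁰ K⁴.
T = (1.553×10¹⁰)^(1/4).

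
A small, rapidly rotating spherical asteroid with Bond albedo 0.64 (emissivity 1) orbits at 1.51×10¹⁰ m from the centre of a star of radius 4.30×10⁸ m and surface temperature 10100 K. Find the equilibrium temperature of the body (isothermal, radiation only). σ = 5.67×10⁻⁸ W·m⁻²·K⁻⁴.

The star's surface emits σT_*⁴; at distance d the flux is S = σT_*⁴(R_*/d)².
S = 5.67×10⁻⁸·(10100)⁴·(4.30×10⁸/1.51×10¹⁰)² = 4.785×10⁵ W/m².
For an isothermal sphere T⁴ = (1−a)S/(4σ) = 7.595×10¹¹ K⁴.

T ≈ 934 K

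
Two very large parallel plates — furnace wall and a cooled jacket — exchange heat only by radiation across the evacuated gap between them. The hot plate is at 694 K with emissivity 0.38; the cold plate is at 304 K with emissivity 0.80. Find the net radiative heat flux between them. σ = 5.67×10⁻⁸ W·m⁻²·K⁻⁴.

q ≈ 4400 W/m²

For two infinite grey parallel plates, q = σ(T₁⁴ − T₂⁴)/(1/ε₁ + 1/ε₂ − 1).
T₁⁴ − T₂⁴ = 2.320×10¹¹ − 8.541×10⁹ = 2.234×10¹¹ K⁴.
1/ε₁ + 1/ε₂ − 1 = 2.632 + 1.250 − 1 = 2.882.
q = 5.67×10⁻⁸ × 2.234×10¹¹ / 2.882.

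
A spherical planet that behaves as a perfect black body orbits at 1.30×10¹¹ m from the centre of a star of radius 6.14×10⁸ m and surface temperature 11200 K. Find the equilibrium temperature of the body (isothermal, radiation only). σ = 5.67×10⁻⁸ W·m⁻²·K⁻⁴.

T ≈ 544 K

The star's surface emits σT_*⁴; at distance d the flux is S = σT_*⁴(R_*/d)².
S = 5.67×10⁻⁸·(11200)⁴·(6.14×10⁸/1.30×10¹¹)² = 19900 W/m².
For an isothermal sphere T⁴ = (1−a)S/(4σ) = 8.775×10¹⁰ K⁴.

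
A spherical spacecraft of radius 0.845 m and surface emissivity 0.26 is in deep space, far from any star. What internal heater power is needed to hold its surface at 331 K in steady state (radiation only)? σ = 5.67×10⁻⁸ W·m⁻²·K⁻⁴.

P ≈ 1590 W

P = εσ·4πr²·T⁴.
4πr² = 8.973 m²; T⁴ = 1.200×10¹⁰ K⁴.
P = 0.26·5.67×10⁻⁸·8.973·1.200×10¹⁰.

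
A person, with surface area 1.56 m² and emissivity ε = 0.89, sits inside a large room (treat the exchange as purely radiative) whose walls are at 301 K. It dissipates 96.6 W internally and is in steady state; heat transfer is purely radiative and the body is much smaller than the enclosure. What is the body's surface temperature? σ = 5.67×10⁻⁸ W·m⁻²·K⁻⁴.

T ≈ 312 K

For a small grey body in a large enclosure, net radiated power = εσA(T⁴ − T_w⁴).
Steady state: P = εσA(T⁴ − T_w⁴) with A = 1.56 m².
T⁴ = P/(εσA) + T_w⁴ = 96.6/(0.89·5.67×10⁻⁸·1.560) + (301)⁴
    = 1.227×10⁹ + 8.209×10⁹ = 9.436×10⁹ K⁴.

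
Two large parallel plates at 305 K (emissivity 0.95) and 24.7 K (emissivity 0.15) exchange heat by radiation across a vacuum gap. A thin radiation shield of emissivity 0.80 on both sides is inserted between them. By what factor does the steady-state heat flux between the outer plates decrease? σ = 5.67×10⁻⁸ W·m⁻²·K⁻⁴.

Without shield: q₀ = σΔ(T⁴)/(1/ε₁+1/ε₂−1) with denominator 6.719.
With shield the two gaps are in series; the resistances add: (1/ε₁+1/ε_s−1)+(1/ε_s+1/ε₂−1) = 1.303+6.917 = 8.219.
Heat-flux ratio q₀/q = 8.219/6.719.

factor ≈ 1.22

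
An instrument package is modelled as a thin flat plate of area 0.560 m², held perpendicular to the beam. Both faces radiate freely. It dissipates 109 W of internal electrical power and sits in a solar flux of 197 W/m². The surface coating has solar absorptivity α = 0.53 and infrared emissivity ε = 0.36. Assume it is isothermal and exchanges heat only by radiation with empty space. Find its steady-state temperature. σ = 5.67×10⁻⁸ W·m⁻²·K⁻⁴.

T ≈ 293 K

At steady state, absorbed solar power + internal power = radiated power.
Absorbed: α·S·A_cross = 0.53·197·0.5600 = 58.47 W (cross-section A).
Total input = 58.47 + 109 = 167.5 W.
Radiated: εσ·A_surf·T⁴ with A_surf = 2A = 1.120 m².
T⁴ = 167.5/(0.36·5.67×10⁻⁸·1.120) = 7.325×10⁹ K⁴.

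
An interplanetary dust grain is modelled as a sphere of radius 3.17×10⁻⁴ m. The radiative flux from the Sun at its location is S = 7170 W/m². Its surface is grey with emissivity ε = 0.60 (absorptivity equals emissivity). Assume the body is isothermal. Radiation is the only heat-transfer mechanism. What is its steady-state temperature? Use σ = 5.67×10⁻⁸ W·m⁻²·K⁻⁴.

T ≈ 422 K

At equilibrium, absorbed power = emitted power.
Absorbing cross-section = πr² = 3.157×10⁻⁷ m²; emitting surface = 4πr² = 1.263×10⁻⁶ m² (ratio 4).
εS·A_cross = εσ·A_surf·T⁴  ⇒  T⁴ = S/(4σ)   (ε cancels).
T⁴ = 7170/(4·5.67×10⁻⁸) = 3.161×10¹⁰ K⁴.
T = (3.161×10¹⁰)^(1/4).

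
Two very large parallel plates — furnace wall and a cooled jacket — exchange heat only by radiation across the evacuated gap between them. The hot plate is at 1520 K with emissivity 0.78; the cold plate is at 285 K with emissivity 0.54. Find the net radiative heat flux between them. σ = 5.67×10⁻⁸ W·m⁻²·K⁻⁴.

For two infinite grey parallel plates, q = σ(T₁⁴ − T₂⁴)/(1/ε₁ + 1/ε₂ − 1).
T₁⁴ − T₂⁴ = 5.338×10¹² − 6.598×10⁹ = 5.331×10¹² K⁴.
1/ε₁ + 1/ε₂ − 1 = 1.282 + 1.852 − 1 = 2.134.
q = 5.67×10⁻⁸ × 5.331×10¹² / 2.134.

q ≈ 1.42×10⁵ W/m²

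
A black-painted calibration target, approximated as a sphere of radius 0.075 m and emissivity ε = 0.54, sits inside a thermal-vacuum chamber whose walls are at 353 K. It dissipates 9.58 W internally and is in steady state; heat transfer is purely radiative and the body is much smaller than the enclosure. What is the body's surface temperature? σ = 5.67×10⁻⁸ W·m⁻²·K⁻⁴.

T ≈ 376 K

For a small grey body in a large enclosure, net radiated power = εσA(T⁴ − T_w⁴).
Steady state: P = εσA(T⁴ − T_w⁴) with A = 4πr² = 0.07069 m².
T⁴ = P/(εσA) + T_w⁴ = 9.58/(0.54·5.67×10⁻⁸·0.07069) + (353)⁴
    = 4.426×10⁹ + 1.553×10¹⁰ = 1.995×10¹⁰ K⁴.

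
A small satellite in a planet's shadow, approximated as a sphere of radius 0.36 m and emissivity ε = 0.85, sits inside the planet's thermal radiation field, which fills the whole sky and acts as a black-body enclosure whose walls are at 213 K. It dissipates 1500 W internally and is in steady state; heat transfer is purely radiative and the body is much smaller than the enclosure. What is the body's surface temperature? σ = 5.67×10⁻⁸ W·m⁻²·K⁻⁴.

For a small grey body in a large enclosure, net radiated power = εσA(T⁴ − T_w⁴).
Steady state: P = εσA(T⁴ − T_w⁴) with A = 4πr² = 1.629 m².
T⁴ = P/(εσA) + T_w⁴ = 1500/(0.85·5.67×10⁻⁸·1.629) + (213)⁴
    = 1.911×10¹⁰ + 2.058×10⁹ = 2.117×10¹⁰ K⁴.

T ≈ 381 K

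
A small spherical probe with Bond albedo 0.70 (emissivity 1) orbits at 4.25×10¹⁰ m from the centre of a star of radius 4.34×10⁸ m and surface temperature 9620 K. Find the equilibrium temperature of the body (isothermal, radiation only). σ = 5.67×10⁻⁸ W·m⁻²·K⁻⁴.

The star's surface emits σT_*⁴; at distance d the flux is S = σT_*⁴(R_*/d)².
S = 5.67×10⁻⁸·(9620)⁴·(4.34×10⁸/4.25×10¹⁰)² = 50640 W/m².
For an isothermal sphere T⁴ = (1−a)S/(4σ) = 6.698×10¹⁰ K⁴.

T ≈ 509 K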